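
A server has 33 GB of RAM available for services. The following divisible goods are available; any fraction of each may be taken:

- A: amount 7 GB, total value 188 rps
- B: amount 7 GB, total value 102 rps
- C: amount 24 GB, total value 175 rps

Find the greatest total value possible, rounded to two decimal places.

428.54

Take in order of value per unit:
- A (188/7 per unit): all 7 → value 188, running total 188.00
- B (102/7 per unit): all 7 → value 102, running total 290.00
- C (175/24 per unit): 19 of 24 → value 19×175/24 = 138.5417, running total 428.54
Total 428.54.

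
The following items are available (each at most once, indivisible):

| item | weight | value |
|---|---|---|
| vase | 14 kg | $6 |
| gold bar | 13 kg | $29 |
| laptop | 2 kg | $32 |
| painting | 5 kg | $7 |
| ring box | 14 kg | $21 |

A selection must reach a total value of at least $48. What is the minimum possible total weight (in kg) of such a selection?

Subsets with value ≥ 48, sorted by total weight:
- gold bar+laptop: weight 15, value 61
- laptop+ring box: weight 16, value 53
- gold bar+laptop+painting: weight 20, value 68
- laptop+painting+ring box: weight 21, value 60
Minimum weight: 15 kg.

15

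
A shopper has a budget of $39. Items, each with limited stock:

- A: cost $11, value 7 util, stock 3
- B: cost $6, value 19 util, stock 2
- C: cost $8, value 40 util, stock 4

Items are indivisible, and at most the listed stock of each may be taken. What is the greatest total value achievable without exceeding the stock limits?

Top feasible selections:
- 1×B + 4×C: cost 38, value 179
- 4×C: cost 32, value 160
- 2×B + 3×C: cost 36, value 158
Best: 179 util.

179 util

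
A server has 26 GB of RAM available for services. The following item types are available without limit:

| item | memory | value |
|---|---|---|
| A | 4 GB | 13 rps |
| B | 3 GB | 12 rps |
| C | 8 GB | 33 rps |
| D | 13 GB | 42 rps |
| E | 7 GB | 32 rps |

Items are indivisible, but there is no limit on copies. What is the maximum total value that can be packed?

112 rps

Best value-per-unit is E at 32/7; filling with it alone gives 3×32 = 96.
Optimal mix: 4×B + 2×E → memory 26, value 112.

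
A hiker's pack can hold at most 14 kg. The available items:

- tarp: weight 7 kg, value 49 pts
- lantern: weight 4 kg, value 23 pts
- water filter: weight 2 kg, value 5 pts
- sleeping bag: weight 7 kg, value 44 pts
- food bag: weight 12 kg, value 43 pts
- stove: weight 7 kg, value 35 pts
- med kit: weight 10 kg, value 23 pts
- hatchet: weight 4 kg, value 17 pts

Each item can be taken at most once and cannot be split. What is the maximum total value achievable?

93 pts

Check high-value combinations within 14 kg:
- tarp+sleeping bag: weight 7+7=14, value 49+44=93
- tarp+stove: weight 7+7=14, value 49+35=84
- sleeping bag+stove: weight 7+7=14, value 44+35=79
Best: 93 pts.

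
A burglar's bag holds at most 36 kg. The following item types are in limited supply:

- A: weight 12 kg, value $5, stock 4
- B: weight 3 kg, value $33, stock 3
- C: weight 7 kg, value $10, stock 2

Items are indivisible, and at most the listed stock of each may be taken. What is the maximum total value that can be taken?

Top feasible selections:
- 1×A + 3×B + 2×C: weight 35, value 124
- 3×B + 2×C: weight 23, value 119
- 1×A + 3×B + 1×C: weight 28, value 114
Best: $124.

$124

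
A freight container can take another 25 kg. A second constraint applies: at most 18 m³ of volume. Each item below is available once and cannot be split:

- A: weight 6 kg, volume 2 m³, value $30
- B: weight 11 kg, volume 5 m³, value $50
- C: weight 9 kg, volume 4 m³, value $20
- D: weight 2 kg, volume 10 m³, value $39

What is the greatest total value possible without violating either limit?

Feasible sets respecting both limits:
- A+B+D: weight 19, volume 17, value 119
- B+D: weight 13, volume 15, value 89
- A+C+D: weight 17, volume 16, value 89
Best: $119.

$119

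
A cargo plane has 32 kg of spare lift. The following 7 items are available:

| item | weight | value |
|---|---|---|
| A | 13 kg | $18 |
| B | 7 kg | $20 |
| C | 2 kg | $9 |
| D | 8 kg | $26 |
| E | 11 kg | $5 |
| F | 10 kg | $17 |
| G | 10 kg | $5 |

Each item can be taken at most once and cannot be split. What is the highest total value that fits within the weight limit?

$73

This is a 0/1 knapsack; check combinations near the capacity.
- A+B+C+D: weight 13+7+2+8=30, value 18+20+9+26=73
- B+C+D+F: weight 7+2+8+10=27, value 20+9+26+17=72
- A+B+D: weight 13+7+8=28, value 18+20+26=64
- A+B+C+F: weight 13+7+2+10=32, value 18+20+9+17=64
Best: $73.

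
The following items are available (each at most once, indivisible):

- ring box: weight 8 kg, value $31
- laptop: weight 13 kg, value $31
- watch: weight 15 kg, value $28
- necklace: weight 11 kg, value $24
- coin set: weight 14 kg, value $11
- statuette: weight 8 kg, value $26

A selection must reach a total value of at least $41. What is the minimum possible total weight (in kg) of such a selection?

16

Subsets with value ≥ 41, sorted by total weight:
- ring box+statuette: weight 16, value 57
- ring box+necklace: weight 19, value 55
Minimum weight: 16 kg.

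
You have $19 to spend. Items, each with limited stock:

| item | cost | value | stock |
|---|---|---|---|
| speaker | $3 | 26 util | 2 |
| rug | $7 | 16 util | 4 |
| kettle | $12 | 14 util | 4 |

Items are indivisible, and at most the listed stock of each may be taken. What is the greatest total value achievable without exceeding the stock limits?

Best selections within cost 19 and stock limits:
- 2×speaker + 1×rug: cost 13, value 68
- 2×speaker + 1×kettle: cost 18, value 66
Best: 68 util.

68 util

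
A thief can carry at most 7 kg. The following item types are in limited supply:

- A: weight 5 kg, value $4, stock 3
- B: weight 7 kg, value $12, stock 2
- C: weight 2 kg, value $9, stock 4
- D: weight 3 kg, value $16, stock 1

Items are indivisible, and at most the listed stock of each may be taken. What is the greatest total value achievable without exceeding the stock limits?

$34

Top feasible selections:
- 2×C + 1×D: weight 7, value 34
- 3×C: weight 6, value 27
- 1×C + 1×D: weight 5, value 25
Best: $34.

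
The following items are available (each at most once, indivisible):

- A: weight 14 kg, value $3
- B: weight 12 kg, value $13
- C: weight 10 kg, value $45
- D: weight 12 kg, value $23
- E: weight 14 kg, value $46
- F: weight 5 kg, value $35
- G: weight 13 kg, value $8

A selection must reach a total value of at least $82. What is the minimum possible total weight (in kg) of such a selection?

24

Subsets with value ≥ 82, sorted by total weight:
- C+E: weight 24, value 91
- C+D+F: weight 27, value 103
- B+C+F: weight 27, value 93
Minimum weight: 24 kg.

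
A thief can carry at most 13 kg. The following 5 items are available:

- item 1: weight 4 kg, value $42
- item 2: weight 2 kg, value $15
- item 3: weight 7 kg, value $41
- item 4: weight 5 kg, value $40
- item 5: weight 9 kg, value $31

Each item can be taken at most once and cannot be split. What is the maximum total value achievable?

$98

This is a 0/1 knapsack; check combinations near the capacity.
- item 1+item 2+item 3: weight 4+2+7=13, value 42+15+41=98
- item 1+item 2+item 4: weight 4+2+5=11, value 42+15+40=97
- item 1+item 3: weight 4+7=11, value 42+41=83
- item 1+item 4: weight 4+5=9, value 42+40=82
Best: $98.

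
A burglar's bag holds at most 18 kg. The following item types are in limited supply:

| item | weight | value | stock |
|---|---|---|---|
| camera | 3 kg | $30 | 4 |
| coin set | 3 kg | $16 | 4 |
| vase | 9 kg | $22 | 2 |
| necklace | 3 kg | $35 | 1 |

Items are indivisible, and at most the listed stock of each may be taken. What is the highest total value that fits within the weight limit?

$171

Best selections within weight 18 and stock limits:
- 4×camera + 1×coin set + 1×necklace: weight 18, value 171
- 3×camera + 2×coin set + 1×necklace: weight 18, value 157
Best: $171.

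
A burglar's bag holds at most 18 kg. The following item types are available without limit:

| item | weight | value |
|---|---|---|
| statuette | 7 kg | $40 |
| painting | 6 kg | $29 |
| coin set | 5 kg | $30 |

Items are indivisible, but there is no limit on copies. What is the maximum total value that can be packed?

Best value-per-unit is coin set at 30/5; filling with it alone gives 3×30 = 90.
Optimal mix: 1×statuette + 2×coin set → weight 17, value 100.

$100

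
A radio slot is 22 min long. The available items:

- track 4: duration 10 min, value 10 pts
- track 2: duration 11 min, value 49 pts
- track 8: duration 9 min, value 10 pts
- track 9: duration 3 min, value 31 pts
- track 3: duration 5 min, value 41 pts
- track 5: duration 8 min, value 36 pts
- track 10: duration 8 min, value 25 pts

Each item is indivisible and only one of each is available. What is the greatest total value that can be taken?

121 pts

Check high-value combinations within 22 min:
- track 2+track 9+track 3: duration 11+3+5=19, value 49+31+41=121
- track 2+track 9+track 5: duration 11+3+8=22, value 49+31+36=116
- track 9+track 3+track 5: duration 3+5+8=16, value 31+41+36=108
- track 2+track 9+track 10: duration 11+3+8=22, value 49+31+25=105
- track 3+track 5+track 10: duration 5+8+8=21, value 41+36+25=102
Best: 121 pts.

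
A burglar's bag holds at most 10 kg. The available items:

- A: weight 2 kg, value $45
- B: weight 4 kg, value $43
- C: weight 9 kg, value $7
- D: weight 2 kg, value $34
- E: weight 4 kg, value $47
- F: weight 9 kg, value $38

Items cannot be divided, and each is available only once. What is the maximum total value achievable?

$135

This is a 0/1 knapsack; check combinations near the capacity.
- A+B+E: weight 2+4+4=10, value 45+43+47=135
- A+D+E: weight 2+2+4=8, value 45+34+47=126
- B+D+E: weight 4+2+4=10, value 43+34+47=124
- A+B+D: weight 2+4+2=8, value 45+43+34=122
- A+E: weight 2+4=6, value 45+47=92
Best: $135.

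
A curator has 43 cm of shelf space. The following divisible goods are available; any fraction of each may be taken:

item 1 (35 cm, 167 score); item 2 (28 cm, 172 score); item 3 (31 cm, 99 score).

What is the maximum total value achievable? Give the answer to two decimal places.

243.57

Take in order of value per unit:
- item 2 (172/28 per unit): all 28 → value 172, running total 172.00
- item 1 (167/35 per unit): 15 of 35 → value 15×167/35 = 71.5714, running total 243.57
Total 243.57.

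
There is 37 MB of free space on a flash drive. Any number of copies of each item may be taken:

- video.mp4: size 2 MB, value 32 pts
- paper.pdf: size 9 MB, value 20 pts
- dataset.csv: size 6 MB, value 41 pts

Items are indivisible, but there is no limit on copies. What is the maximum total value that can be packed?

576 pts

Best value-per-unit is video.mp4 at 32/2, and filling with it alone uses size 18×2=36. No mix of the others beats 18×32 = 576.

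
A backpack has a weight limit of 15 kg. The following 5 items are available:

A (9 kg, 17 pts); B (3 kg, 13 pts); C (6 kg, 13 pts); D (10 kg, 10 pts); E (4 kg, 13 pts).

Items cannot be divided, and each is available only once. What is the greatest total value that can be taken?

39 pts

Check high-value combinations within 15 kg:
- B+C+E: weight 3+6+4=13, value 13+13+13=39
- A+B: weight 9+3=12, value 17+13=30
- A+E: weight 9+4=13, value 17+13=30
Best: 39 pts.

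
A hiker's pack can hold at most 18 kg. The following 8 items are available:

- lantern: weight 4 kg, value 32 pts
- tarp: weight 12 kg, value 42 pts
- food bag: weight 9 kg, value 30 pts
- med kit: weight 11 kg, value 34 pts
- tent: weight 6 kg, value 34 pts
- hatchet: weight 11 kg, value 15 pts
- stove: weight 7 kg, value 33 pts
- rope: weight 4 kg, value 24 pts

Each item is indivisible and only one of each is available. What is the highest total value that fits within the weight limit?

Check high-value combinations within 18 kg:
- lantern+tent+stove: weight 4+6+7=17, value 32+34+33=99
- tent+stove+rope: weight 6+7+4=17, value 34+33+24=91
- lantern+tent+rope: weight 4+6+4=14, value 32+34+24=90
Best: 99 pts.

99 pts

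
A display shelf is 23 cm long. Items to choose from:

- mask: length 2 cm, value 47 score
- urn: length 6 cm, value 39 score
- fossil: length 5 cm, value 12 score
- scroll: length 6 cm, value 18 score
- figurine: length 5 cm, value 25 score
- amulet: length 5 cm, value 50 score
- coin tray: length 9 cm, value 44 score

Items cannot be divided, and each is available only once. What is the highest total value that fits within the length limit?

Check high-value combinations within 23 cm:
- mask+urn+amulet+coin tray: length 2+6+5+9=22, value 47+39+50+44=180
- mask+urn+fossil+figurine+amulet: length 2+6+5+5+5=23, value 47+39+12+25+50=173
- mask+figurine+amulet+coin tray: length 2+5+5+9=21, value 47+25+50+44=166
- mask+urn+figurine+amulet: length 2+6+5+5=18, value 47+39+25+50=161
- mask+scroll+amulet+coin tray: length 2+6+5+9=22, value 47+18+50+44=159
Best: 180 score.

180 score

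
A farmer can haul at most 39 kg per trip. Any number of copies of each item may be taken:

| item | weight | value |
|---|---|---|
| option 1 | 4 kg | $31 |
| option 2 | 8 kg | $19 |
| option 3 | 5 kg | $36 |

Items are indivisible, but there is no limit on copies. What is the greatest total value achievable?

Best value-per-unit is option 1 at 31/4; filling with it alone gives 9×31 = 279.
Optimal mix: 6×option 1 + 3×option 3 → weight 39, value 294.

$294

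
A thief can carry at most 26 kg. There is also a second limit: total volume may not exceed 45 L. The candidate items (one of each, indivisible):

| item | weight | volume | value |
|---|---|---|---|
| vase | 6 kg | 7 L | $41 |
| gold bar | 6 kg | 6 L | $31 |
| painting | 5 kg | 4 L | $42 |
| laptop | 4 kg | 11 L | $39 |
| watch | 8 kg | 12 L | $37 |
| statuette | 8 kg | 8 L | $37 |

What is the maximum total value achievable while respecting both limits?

Feasible sets respecting both limits:
- vase+painting+laptop+watch: weight 23, volume 34, value 159
- vase+painting+laptop+statuette: weight 23, volume 30, value 159
- painting+laptop+watch+statuette: weight 25, volume 35, value 155
- vase+laptop+watch+statuette: weight 26, volume 38, value 154
Best: $159.

$159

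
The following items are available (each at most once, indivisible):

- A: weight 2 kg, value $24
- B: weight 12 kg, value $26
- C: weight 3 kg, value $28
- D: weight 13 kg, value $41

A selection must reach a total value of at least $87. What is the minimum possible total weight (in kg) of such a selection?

Subsets with value ≥ 87, sorted by total weight:
- A+C+D: weight 18, value 93
- A+B+D: weight 27, value 91
- B+C+D: weight 28, value 95
- A+B+C+D: weight 30, value 119
Minimum weight: 18 kg.

18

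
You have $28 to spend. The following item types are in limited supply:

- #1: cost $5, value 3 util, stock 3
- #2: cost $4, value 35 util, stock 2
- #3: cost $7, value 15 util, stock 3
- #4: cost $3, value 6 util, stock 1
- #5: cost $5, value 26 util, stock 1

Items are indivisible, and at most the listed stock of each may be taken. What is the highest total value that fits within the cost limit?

Top feasible selections:
- 2×#2 + 2×#3 + 1×#5: cost 27, value 126
- 1×#1 + 2×#2 + 1×#3 + 1×#4 + 1×#5: cost 28, value 120
- 2×#2 + 1×#3 + 1×#4 + 1×#5: cost 23, value 117
Best: 126 util.

126 util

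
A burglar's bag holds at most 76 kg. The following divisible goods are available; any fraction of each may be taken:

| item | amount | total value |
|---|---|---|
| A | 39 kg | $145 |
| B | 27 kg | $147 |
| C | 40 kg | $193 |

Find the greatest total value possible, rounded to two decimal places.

373.46

Take in order of value per unit:
- B (147/27 per unit): all 27 → value 147, running total 147.00
- C (193/40 per unit): all 40 → value 193, running total 340.00
- A (145/39 per unit): 9 of 39 → value 9×145/39 = 33.4615, running total 373.46
Total 373.46.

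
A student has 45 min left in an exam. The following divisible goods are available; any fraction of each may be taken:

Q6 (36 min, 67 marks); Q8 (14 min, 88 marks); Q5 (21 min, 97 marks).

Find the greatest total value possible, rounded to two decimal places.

203.61

Take in order of value per unit:
- Q8 (88/14 per unit): all 14 → value 88, running total 88.00
- Q5 (97/21 per unit): all 21 → value 97, running total 185.00
- Q6 (67/36 per unit): 10 of 36 → value 10×67/36 = 18.6111, running total 203.61
Total 203.61.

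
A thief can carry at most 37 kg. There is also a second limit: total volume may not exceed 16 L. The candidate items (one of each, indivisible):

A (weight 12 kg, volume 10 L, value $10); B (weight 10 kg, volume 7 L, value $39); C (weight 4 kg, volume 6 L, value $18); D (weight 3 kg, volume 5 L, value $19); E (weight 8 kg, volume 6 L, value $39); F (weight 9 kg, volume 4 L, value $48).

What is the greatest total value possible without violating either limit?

$106

Feasible sets respecting both limits:
- B+D+F: weight 22, volume 16, value 106
- D+E+F: weight 20, volume 15, value 106
- C+E+F: weight 21, volume 16, value 105
- B+F: weight 19, volume 11, value 87
Best: $106.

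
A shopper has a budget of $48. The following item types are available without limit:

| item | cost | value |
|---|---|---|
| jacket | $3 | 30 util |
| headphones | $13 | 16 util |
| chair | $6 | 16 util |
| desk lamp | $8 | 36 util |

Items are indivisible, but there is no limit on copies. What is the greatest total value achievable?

Best value-per-unit is jacket at 30/3, and filling with it alone uses cost 16×3=48. No mix of the others beats 16×30 = 480.

480 util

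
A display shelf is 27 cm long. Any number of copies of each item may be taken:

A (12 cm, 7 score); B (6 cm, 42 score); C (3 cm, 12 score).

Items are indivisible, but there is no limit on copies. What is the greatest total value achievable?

Best value-per-unit is B at 42/6; filling with it alone gives 4×42 = 168.
Optimal mix: 4×B + 1×C → length 27, value 180.

180 score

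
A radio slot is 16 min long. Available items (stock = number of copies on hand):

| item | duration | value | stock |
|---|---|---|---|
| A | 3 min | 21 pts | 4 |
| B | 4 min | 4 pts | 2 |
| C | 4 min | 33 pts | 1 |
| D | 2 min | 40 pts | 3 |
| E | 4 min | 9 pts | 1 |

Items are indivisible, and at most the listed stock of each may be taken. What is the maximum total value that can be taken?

Best selections within duration 16 and stock limits:
- 2×A + 1×C + 3×D: duration 16, value 195
- 3×A + 3×D: duration 15, value 183
Best: 195 pts.

195 pts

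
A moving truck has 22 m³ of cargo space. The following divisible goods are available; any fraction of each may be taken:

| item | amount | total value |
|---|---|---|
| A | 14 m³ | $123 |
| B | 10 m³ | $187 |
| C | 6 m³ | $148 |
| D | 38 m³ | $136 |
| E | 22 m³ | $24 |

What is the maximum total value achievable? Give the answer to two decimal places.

Take in order of value per unit:
- C (148/6 per unit): all 6 → value 148, running total 148.00
- B (187/10 per unit): all 10 → value 187, running total 335.00
- A (123/14 per unit): 6 of 14 → value 6×123/14 = 52.7143, running total 387.71
Total 387.71.

387.71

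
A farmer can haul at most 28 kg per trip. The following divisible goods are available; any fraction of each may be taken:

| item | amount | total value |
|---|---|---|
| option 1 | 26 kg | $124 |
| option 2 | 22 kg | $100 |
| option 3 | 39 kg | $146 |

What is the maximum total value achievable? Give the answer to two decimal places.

133.09

Take in order of value per unit:
- option 1 (124/26 per unit): all 26 → value 124, running total 124.00
- option 2 (100/22 per unit): 2 of 22 → value 2×100/22 = 9.0909, running total 133.09
Total 133.09.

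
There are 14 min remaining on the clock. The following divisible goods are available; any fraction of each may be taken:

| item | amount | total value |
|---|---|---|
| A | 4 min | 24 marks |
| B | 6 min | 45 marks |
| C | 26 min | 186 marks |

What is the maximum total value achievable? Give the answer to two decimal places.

102.23

Take in order of value per unit:
- B (45/6 per unit): all 6 → value 45, running total 45.00
- C (186/26 per unit): 8 of 26 → value 8×186/26 = 57.2308, running total 102.23
Total 102.23.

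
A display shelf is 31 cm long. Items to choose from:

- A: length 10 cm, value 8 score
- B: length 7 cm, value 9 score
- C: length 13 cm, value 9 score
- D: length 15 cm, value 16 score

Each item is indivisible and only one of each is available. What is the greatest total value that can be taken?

26 score

Check high-value combinations within 31 cm:
- A+B+C: length 10+7+13=30, value 8+9+9=26
- B+D: length 7+15=22, value 9+16=25
- C+D: length 13+15=28, value 9+16=25
- A+D: length 10+15=25, value 8+16=24
Best: 26 score.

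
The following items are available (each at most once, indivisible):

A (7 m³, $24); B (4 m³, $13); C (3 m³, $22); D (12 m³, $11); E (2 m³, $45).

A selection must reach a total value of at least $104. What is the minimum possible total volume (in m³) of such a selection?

16

Subsets with value ≥ 104, sorted by total volume:
- A+B+C+E: volume 16, value 104
- A+B+C+D+E: volume 28, value 115
Minimum volume: 16 m³.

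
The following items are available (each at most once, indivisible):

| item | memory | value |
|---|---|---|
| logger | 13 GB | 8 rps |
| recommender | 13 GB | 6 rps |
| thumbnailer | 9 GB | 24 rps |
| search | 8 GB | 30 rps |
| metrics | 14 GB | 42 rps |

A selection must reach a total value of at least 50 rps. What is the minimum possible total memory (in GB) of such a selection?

17

Subsets with value ≥ 50, sorted by total memory:
- thumbnailer+search: memory 17, value 54
- search+metrics: memory 22, value 72
- thumbnailer+metrics: memory 23, value 66
Minimum memory: 17 GB.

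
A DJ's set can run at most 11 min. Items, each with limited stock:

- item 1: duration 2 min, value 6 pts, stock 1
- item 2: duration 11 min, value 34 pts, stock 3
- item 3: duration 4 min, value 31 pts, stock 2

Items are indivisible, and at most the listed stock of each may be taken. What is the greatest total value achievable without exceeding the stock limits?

68 pts

Best selections within duration 11 and stock limits:
- 1×item 1 + 2×item 3: duration 10, value 68
- 2×item 3: duration 8, value 62
Best: 68 pts.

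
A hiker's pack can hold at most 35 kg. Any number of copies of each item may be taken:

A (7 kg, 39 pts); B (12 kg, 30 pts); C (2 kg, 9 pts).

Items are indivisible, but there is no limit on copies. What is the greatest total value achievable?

Best value-per-unit is A at 39/7, and filling with it alone uses weight 5×7=35. No mix of the others beats 5×39 = 195.

195 pts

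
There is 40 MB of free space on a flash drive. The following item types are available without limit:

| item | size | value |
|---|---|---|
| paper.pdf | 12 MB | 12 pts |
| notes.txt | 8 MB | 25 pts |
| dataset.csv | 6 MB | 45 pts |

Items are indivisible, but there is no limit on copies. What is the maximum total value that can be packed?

Best value-per-unit is dataset.csv at 45/6, and filling with it alone uses size 6×6=36. No mix of the others beats 6×45 = 270.

270 pts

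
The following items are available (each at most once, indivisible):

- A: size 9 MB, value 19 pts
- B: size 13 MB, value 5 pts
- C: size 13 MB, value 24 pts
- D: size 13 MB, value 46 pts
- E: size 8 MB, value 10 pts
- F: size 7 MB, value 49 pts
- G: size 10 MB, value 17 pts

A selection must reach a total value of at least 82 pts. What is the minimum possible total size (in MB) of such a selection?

20

Subsets with value ≥ 82, sorted by total size:
- D+F: size 20, value 95
- A+F+G: size 26, value 85
- D+E+F: size 28, value 105
- C+E+F: size 28, value 83
Minimum size: 20 MB.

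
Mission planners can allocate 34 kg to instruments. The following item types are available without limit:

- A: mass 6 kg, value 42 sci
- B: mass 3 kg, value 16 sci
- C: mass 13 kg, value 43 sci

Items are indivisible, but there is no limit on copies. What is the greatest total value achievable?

Best value-per-unit is A at 42/6; filling with it alone gives 5×42 = 210.
Optimal mix: 5×A + 1×B → mass 33, value 226.

226 sci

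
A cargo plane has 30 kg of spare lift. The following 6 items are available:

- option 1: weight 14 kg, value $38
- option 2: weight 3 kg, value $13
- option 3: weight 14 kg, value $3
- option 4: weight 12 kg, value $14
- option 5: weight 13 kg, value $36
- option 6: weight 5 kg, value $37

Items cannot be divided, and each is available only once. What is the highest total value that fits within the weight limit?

$88

Check high-value combinations within 30 kg:
- option 1+option 2+option 6: weight 14+3+5=22, value 38+13+37=88
- option 1+option 2+option 5: weight 14+3+13=30, value 38+13+36=87
- option 4+option 5+option 6: weight 12+13+5=30, value 14+36+37=87
- option 2+option 5+option 6: weight 3+13+5=21, value 13+36+37=86
Best: $88.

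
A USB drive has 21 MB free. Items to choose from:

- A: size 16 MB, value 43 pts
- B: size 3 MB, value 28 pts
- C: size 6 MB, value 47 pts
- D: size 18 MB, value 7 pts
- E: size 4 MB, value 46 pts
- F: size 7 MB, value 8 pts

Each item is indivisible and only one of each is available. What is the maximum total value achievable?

129 pts

Check high-value combinations within 21 MB:
- B+C+E+F: size 3+6+4+7=20, value 28+47+46+8=129
- B+C+E: size 3+6+4=13, value 28+47+46=121
- C+E+F: size 6+4+7=17, value 47+46+8=101
Best: 129 pts.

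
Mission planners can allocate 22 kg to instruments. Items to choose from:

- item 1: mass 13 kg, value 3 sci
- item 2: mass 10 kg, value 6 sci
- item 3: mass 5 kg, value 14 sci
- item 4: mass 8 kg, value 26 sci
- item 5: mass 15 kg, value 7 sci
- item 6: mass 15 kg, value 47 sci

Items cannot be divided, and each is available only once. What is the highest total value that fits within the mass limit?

Check high-value combinations within 22 kg:
- item 3+item 6: mass 5+15=20, value 14+47=61
- item 6: mass 15, value 47
- item 3+item 4: mass 5+8=13, value 14+26=40
- item 2+item 4: mass 10+8=18, value 6+26=32
Best: 61 sci.

61 sci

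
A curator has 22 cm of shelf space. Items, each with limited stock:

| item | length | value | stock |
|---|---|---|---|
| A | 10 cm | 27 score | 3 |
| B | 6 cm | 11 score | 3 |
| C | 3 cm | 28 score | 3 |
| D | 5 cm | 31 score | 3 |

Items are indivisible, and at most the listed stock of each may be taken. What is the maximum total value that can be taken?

149 score

Top feasible selections:
- 2×C + 3×D: length 21, value 149
- 3×C + 2×D: length 19, value 146
Best: 149 score.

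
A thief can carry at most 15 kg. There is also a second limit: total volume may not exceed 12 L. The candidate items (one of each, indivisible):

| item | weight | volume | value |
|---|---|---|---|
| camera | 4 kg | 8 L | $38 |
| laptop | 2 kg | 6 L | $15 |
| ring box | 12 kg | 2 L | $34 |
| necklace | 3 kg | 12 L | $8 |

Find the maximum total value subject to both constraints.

Feasible sets respecting both limits:
- laptop+ring box: weight 14, volume 8, value 49
- camera: weight 4, volume 8, value 38
- ring box: weight 12, volume 2, value 34
- laptop: weight 2, volume 6, value 15
Best: $49.

$49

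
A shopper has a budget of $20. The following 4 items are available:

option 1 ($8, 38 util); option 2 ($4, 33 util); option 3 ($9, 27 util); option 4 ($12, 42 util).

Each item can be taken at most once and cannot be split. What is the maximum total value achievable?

80 util

Check high-value combinations within $20:
- option 1+option 4: cost 8+12=20, value 38+42=80
- option 2+option 4: cost 4+12=16, value 33+42=75
- option 1+option 2: cost 8+4=12, value 38+33=71
- option 1+option 3: cost 8+9=17, value 38+27=65
- option 2+option 3: cost 4+9=13, value 33+27=60
Best: 80 util.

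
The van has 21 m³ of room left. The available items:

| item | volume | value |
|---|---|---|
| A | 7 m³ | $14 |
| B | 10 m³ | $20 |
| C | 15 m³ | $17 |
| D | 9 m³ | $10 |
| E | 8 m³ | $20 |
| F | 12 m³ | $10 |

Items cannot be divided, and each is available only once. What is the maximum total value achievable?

$40

Check high-value combinations within 21 m³:
- B+E: volume 10+8=18, value 20+20=40
- A+E: volume 7+8=15, value 14+20=34
- A+B: volume 7+10=17, value 14+20=34
Best: $40.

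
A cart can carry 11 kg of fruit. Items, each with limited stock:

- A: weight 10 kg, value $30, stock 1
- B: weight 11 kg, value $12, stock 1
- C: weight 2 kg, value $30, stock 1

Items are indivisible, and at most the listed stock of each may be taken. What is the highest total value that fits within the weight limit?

Top feasible selections:
- 1×C: weight 2, value 30
- 1×A: weight 10, value 30
- 1×B: weight 11, value 12
Best: $30.

$30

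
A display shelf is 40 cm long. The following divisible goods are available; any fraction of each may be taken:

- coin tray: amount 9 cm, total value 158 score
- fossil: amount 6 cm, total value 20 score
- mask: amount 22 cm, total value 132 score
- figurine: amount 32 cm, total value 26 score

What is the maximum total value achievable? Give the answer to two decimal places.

Take in order of value per unit:
- coin tray (158/9 per unit): all 9 → value 158, running total 158.00
- mask (132/22 per unit): all 22 → value 132, running total 290.00
- fossil (20/6 per unit): all 6 → value 20, running total 310.00
- figurine (26/32 per unit): 3 of 32 → value 3×26/32 = 2.4375, running total 312.44
Total 312.44.

312.44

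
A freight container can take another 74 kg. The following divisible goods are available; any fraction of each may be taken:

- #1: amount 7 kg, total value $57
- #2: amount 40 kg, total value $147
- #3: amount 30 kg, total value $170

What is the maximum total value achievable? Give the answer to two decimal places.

362.98

Take in order of value per unit:
- #1 (57/7 per unit): all 7 → value 57, running total 57.00
- #3 (170/30 per unit): all 30 → value 170, running total 227.00
- #2 (147/40 per unit): 37 of 40 → value 37×147/40 = 135.9750, running total 362.98
Total 362.98.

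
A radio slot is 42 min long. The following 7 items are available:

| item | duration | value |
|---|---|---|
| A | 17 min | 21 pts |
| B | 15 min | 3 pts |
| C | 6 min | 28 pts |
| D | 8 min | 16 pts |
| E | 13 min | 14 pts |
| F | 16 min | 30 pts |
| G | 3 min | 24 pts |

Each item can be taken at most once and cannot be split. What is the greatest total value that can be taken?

103 pts

This is a 0/1 knapsack; check combinations near the capacity.
- A+C+F+G: duration 17+6+16+3=42, value 21+28+30+24=103
- C+D+F+G: duration 6+8+16+3=33, value 28+16+30+24=98
- C+E+F+G: duration 6+13+16+3=38, value 28+14+30+24=96
Best: 103 pts.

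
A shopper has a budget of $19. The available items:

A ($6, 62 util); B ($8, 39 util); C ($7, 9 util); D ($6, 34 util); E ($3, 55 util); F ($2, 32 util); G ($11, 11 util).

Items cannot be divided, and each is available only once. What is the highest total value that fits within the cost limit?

188 util

Check high-value combinations within $19:
- A+B+E+F: cost 6+8+3+2=19, value 62+39+55+32=188
- A+D+E+F: cost 6+6+3+2=17, value 62+34+55+32=183
- B+D+E+F: cost 8+6+3+2=19, value 39+34+55+32=160
- A+C+E+F: cost 6+7+3+2=18, value 62+9+55+32=158
Best: 188 util.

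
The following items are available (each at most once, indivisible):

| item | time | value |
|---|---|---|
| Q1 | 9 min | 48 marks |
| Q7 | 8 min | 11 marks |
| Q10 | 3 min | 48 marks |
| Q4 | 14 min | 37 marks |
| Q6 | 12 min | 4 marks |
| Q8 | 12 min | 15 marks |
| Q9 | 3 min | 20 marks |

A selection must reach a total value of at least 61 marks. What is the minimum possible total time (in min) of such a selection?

Subsets with value ≥ 61, sorted by total time:
- Q10+Q9: time 6, value 68
- Q1+Q10: time 12, value 96
- Q1+Q9: time 12, value 68
- Q7+Q10+Q9: time 14, value 79
Minimum time: 6 min.

6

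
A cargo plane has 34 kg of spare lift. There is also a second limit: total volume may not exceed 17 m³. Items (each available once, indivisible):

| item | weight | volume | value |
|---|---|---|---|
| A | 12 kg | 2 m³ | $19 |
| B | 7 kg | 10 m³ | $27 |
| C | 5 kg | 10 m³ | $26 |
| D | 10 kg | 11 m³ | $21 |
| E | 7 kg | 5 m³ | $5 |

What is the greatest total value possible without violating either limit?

$51

Feasible sets respecting both limits:
- A+B+E: weight 26, volume 17, value 51
- A+C+E: weight 24, volume 17, value 50
- A+B: weight 19, volume 12, value 46
- A+C: weight 17, volume 12, value 45
Best: $51.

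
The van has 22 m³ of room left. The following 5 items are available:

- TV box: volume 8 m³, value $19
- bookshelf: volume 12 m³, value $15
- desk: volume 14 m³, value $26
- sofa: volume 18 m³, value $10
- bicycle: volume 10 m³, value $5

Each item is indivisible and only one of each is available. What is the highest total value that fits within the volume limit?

Check high-value combinations within 22 m³:
- TV box+desk: volume 8+14=22, value 19+26=45
- TV box+bookshelf: volume 8+12=20, value 19+15=34
- desk: volume 14, value 26
- TV box+bicycle: volume 8+10=18, value 19+5=24
- bookshelf+bicycle: volume 12+10=22, value 15+5=20
Best: $45.

$45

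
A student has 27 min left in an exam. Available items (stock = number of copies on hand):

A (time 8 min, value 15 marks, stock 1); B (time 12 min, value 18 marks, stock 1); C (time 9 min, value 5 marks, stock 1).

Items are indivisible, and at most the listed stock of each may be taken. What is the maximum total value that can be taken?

33 marks

Best selections within time 27 and stock limits:
- 1×A + 1×B: time 20, value 33
- 1×B + 1×C: time 21, value 23
Best: 33 marks.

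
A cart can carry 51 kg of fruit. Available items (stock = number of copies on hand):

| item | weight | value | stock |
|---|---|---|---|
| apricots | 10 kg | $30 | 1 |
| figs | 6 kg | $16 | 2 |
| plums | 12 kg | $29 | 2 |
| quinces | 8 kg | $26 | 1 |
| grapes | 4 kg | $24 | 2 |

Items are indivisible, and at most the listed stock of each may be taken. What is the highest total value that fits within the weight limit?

$165

Top feasible selections:
- 1×apricots + 2×figs + 1×plums + 1×quinces + 2×grapes: weight 50, value 165
- 1×apricots + 2×plums + 1×quinces + 2×grapes: weight 50, value 162
- 1×apricots + 1×figs + 2×plums + 2×grapes: weight 48, value 152
Best: $165.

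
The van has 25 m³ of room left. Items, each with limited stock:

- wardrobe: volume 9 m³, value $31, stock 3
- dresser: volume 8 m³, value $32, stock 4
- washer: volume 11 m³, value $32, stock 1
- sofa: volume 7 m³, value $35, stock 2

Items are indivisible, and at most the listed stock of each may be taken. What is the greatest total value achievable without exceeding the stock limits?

Top feasible selections:
- 1×dresser + 2×sofa: volume 22, value 102
- 1×washer + 2×sofa: volume 25, value 102
Best: $102.

$102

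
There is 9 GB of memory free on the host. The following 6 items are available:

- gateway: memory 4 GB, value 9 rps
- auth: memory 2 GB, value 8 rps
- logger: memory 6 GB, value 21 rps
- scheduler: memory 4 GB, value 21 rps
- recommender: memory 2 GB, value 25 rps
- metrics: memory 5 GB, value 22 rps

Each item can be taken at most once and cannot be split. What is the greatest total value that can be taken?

55 rps

This is a 0/1 knapsack; check combinations near the capacity.
- auth+recommender+metrics: memory 2+2+5=9, value 8+25+22=55
- auth+scheduler+recommender: memory 2+4+2=8, value 8+21+25=54
- recommender+metrics: memory 2+5=7, value 25+22=47
- scheduler+recommender: memory 4+2=6, value 21+25=46
Best: 55 rps.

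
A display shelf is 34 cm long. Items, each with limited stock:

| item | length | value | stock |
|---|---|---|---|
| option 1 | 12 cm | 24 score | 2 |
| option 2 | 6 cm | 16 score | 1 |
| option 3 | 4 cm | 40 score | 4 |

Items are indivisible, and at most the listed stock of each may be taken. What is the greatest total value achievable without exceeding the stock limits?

200 score

Top feasible selections:
- 1×option 1 + 1×option 2 + 4×option 3: length 34, value 200
- 1×option 1 + 4×option 3: length 28, value 184
- 1×option 2 + 4×option 3: length 22, value 176
Best: 200 score.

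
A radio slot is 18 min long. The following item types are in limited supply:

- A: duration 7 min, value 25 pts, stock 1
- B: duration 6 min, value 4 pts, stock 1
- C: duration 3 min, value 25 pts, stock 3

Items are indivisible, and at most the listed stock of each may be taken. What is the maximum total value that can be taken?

100 pts

Best selections within duration 18 and stock limits:
- 1×A + 3×C: duration 16, value 100
- 1×B + 3×C: duration 15, value 79
- 3×C: duration 9, value 75
Best: 100 pts.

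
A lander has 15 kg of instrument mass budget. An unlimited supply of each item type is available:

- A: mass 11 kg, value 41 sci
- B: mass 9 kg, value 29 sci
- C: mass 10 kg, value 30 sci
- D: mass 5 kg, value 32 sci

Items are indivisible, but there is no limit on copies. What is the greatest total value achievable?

96 sci

Best value-per-unit is D at 32/5, and filling with it alone uses mass 3×5=15. No mix of the others beats 3×32 = 96.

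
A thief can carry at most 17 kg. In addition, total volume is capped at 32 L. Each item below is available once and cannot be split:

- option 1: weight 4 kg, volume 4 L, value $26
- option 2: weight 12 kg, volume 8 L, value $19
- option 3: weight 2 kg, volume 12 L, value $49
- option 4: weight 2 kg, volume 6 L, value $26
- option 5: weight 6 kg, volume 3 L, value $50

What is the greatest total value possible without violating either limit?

$151

Feasible sets respecting both limits:
- option 1+option 3+option 4+option 5: weight 14, volume 25, value 151
- option 1+option 3+option 5: weight 12, volume 19, value 125
- option 3+option 4+option 5: weight 10, volume 21, value 125
- option 1+option 4+option 5: weight 12, volume 13, value 102
Best: $151.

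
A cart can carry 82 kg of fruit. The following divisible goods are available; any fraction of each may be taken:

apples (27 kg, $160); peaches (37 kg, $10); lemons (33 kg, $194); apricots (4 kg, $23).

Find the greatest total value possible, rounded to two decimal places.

Take in order of value per unit:
- apples (160/27 per unit): all 27 → value 160, running total 160.00
- lemons (194/33 per unit): all 33 → value 194, running total 354.00
- apricots (23/4 per unit): all 4 → value 23, running total 377.00
- peaches (10/37 per unit): 18 of 37 → value 18×10/37 = 4.8649, running total 381.86
Total 381.86.

381.86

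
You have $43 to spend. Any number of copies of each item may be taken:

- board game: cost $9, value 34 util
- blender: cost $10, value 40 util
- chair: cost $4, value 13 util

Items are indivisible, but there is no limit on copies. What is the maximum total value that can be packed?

Best value-per-unit is blender at 40/10; filling with it alone gives 4×40 = 160.
Optimal mix: 1×board game + 3×blender + 1×chair → cost 43, value 167.

167 util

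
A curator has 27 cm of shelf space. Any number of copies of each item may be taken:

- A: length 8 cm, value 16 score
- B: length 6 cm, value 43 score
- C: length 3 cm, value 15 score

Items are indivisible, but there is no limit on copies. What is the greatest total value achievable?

187 score

Best value-per-unit is B at 43/6; filling with it alone gives 4×43 = 172.
Optimal mix: 4×B + 1×C → length 27, value 187.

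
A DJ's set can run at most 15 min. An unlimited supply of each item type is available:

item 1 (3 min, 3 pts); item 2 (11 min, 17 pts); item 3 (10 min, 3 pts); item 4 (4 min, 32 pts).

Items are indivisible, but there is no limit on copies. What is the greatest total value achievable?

Best value-per-unit is item 4 at 32/4; filling with it alone gives 3×32 = 96.
Optimal mix: 1×item 1 + 3×item 4 → duration 15, value 99.

99 pts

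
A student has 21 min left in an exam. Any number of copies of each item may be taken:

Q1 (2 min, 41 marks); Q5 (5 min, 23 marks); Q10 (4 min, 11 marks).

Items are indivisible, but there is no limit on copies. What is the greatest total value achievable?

Best value-per-unit is Q1 at 41/2, and filling with it alone uses time 10×2=20. No mix of the others beats 10×41 = 410.

410 marks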